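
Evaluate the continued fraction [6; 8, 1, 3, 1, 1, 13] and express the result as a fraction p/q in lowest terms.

6548/1071

a_0 = 6: 6/1
a_1 = 8: 49/8
a_2 = 1: 55/9
a_3 = 3: 214/35
a_4 = 1: 269/44
a_5 = 1: 483/79
a_6 = 13: 6548/1071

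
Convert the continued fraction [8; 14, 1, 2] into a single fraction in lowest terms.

a_0 = 8: 8/1
a_1 = 14: 113/14
a_2 = 1: 121/15
a_3 = 2: 355/44

355/44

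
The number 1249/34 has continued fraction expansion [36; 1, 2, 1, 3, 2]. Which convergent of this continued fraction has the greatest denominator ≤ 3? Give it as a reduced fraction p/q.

110/3

a_0 = 36: 36/1  (≤ bound)
a_1 = 1: 37/1  (≤ bound)
a_2 = 2: 110/3  (≤ bound)
a_3 = 1: 147/4  (> 3, stop)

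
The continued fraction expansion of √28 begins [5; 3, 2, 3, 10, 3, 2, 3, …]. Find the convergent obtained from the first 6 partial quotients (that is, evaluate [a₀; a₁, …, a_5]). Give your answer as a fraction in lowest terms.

4048/765

a_0 = 5: 5/1
a_1 = 3: 16/3
a_2 = 2: 37/7
a_3 = 3: 127/24
a_4 = 10: 1307/247
a_5 = 3: 4048/765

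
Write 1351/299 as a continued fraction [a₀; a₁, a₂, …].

[4; 1, 1, 13, 11]

1351 = 4·299 + 155, so a_0 = 4
299 = 1·155 + 144, so a_1 = 1
155 = 1·144 + 11, so a_2 = 1
144 = 13·11 + 1, so a_3 = 13
11 = 11·1 + 0, so a_4 = 11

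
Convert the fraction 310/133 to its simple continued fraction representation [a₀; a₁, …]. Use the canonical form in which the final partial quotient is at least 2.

Run the Euclidean algorithm, recording each quotient:
310 ÷ 133 → quotient 2, remainder 44
133 ÷ 44 → quotient 3, remainder 1
44 ÷ 1 → quotient 44, remainder 0

[2; 3, 44]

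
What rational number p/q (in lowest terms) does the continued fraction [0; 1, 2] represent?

Starting at the tail and folding back:
Start with 2.
1 + 1/(2/1) = 1 + 1/2 = 3/2
0 + 1/(3/2) = 0 + 2/3 = 2/3

2/3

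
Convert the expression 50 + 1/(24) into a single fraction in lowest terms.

Start with 24.
50 + 1/(24/1) = 50 + 1/24 = 1201/24

1201/24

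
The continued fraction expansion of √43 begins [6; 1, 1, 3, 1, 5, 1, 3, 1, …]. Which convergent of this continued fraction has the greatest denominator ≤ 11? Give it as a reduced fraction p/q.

59/9

List convergents until the denominator exceeds the bound:
a_0 = 6: 6/1  (≤ bound)
a_1 = 1: 7/1  (≤ bound)
a_2 = 1: 13/2  (≤ bound)
a_3 = 3: 46/7  (≤ bound)
a_4 = 1: 59/9  (≤ bound)
a_5 = 5: 341/52  (> 11, stop)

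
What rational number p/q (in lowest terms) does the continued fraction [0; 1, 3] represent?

3/4

Start with 3.
1 + 1/(3/1) = 1 + 1/3 = 4/3
0 + 1/(4/3) = 0 + 3/4 = 3/4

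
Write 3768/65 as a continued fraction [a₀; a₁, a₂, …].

Repeatedly divide and take the remainder:
⌊3768/65⌋ = 57, remainder 63
⌊65/63⌋ = 1, remainder 2
⌊63/2⌋ = 31, remainder 1
⌊2/1⌋ = 2, remainder 0

[57; 1, 31, 2]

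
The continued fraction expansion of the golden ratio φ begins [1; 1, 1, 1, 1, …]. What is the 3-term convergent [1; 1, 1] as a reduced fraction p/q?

Use the convergent recurrence hₖ = aₖ·hₖ₋₁ + hₖ₋₂ (and likewise for the denominators kₖ):
a_0 = 1: 1/1
a_1 = 1: 2/1
a_2 = 1: 3/2

3/2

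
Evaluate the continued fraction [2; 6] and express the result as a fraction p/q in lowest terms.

Collapse the nested fraction from the inside out:
Start with 6.
2 + 1/(6/1) = 2 + 1/6 = 13/6

13/6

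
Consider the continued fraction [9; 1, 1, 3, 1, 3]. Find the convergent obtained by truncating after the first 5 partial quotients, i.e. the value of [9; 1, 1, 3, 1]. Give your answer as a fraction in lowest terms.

Collapse the nested fraction from the inside out:
Start with 1.
3 + 1/(1/1) = 3 + 1/1 = 4/1
1 + 1/(4/1) = 1 + 1/4 = 5/4
1 + 1/(5/4) = 1 + 4/5 = 9/5
9 + 1/(9/5) = 9 + 5/9 = 86/9

86/9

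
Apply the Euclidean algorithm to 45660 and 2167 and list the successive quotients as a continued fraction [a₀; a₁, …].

[21; 14, 6, 8, 3]

Apply division with remainder until the remainder is 0:
⌊45660/2167⌋ = 21, remainder 153
⌊2167/153⌋ = 14, remainder 25
⌊153/25⌋ = 6, remainder 3
⌊25/3⌋ = 8, remainder 1
⌊3/1⌋ = 3, remainder 0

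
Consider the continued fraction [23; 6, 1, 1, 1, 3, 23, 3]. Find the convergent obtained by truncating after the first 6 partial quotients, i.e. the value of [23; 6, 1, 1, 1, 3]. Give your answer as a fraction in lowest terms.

1690/73

Work from the innermost term outward:
Start with 3.
1 + 1/(3/1) = 1 + 1/3 = 4/3
1 + 1/(4/3) = 1 + 3/4 = 7/4
1 + 1/(7/4) = 1 + 4/7 = 11/7
6 + 1/(11/7) = 6 + 7/11 = 73/11
23 + 1/(73/11) = 23 + 11/73 = 1690/73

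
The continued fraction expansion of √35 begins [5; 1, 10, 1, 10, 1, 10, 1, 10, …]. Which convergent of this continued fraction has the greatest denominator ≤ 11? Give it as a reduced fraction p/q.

65/11

a_0 = 5: 5/1  (≤ bound)
a_1 = 1: 6/1  (≤ bound)
a_2 = 10: 65/11  (≤ bound)
a_3 = 1: 71/12  (> 11, stop)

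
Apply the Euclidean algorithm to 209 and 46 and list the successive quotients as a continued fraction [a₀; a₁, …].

⌊209/46⌋ = 4, remainder 25
⌊46/25⌋ = 1, remainder 21
⌊25/21⌋ = 1, remainder 4
⌊21/4⌋ = 5, remainder 1
⌊4/1⌋ = 4, remainder 0

[4; 1, 1, 5, 4]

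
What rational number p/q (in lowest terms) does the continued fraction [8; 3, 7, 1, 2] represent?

Start with 2.
1 + 1/(2/1) = 1 + 1/2 = 3/2
7 + 1/(3/2) = 7 + 2/3 = 23/3
3 + 1/(23/3) = 3 + 3/23 = 72/23
8 + 1/(72/23) = 8 + 23/72 = 599/72

599/72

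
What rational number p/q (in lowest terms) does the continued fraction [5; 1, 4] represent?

29/5

a_0 = 5: 5/1
a_1 = 1: 6/1
a_2 = 4: 29/5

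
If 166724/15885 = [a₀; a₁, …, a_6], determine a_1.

2

Apply division with remainder until the remainder is 0:
166724 ÷ 15885 → quotient 10, remainder 7874
15885 ÷ 7874 → quotient 2, remainder 137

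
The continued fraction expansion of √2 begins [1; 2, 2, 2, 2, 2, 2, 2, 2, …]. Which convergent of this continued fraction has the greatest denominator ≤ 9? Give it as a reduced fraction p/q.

a_0 = 1: 1/1  (≤ bound)
a_1 = 2: 3/2  (≤ bound)
a_2 = 2: 7/5  (≤ bound)
a_3 = 2: 17/12  (> 9, stop)

7/5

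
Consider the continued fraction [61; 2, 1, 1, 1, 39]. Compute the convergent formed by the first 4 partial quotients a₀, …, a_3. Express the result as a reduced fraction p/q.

Start with 1.
1 + 1/(1/1) = 1 + 1/1 = 2/1
2 + 1/(2/1) = 2 + 1/2 = 5/2
61 + 1/(5/2) = 61 + 2/5 = 307/5

307/5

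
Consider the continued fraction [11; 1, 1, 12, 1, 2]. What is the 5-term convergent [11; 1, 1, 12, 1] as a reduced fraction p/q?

Use the convergent recurrence hₖ = aₖ·hₖ₋₁ + hₖ₋₂ (and likewise for the denominators kₖ):
a_0 = 11: 11/1
a_1 = 1: 12/1
a_2 = 1: 23/2
a_3 = 12: 288/25
a_4 = 1: 311/27

311/27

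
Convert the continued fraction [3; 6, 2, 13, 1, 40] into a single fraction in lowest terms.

24272/7695

Compute successive convergents:
a_0 = 3: 3/1
a_1 = 6: 19/6
a_2 = 2: 41/13
a_3 = 13: 552/175
a_4 = 1: 593/188
a_5 = 40: 24272/7695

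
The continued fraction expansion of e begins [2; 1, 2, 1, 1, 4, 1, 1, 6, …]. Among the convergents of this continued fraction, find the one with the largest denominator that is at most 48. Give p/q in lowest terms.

a_0 = 2: 2/1  (≤ bound)
a_1 = 1: 3/1  (≤ bound)
a_2 = 2: 8/3  (≤ bound)
a_3 = 1: 11/4  (≤ bound)
a_4 = 1: 19/7  (≤ bound)
a_5 = 4: 87/32  (≤ bound)
a_6 = 1: 106/39  (≤ bound)
a_7 = 1: 193/71  (> 48, stop)

106/39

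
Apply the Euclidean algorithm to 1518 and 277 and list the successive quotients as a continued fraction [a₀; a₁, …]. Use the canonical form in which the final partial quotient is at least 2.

[5; 2, 12, 11]

1518 ÷ 277 → quotient 5, remainder 133
277 ÷ 133 → quotient 2, remainder 11
133 ÷ 11 → quotient 12, remainder 1
11 ÷ 1 → quotient 11, remainder 0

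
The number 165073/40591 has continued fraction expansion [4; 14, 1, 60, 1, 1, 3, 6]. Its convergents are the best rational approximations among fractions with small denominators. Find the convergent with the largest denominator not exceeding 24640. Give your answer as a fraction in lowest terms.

a_0 = 4: 4/1  (≤ bound)
a_1 = 14: 57/14  (≤ bound)
a_2 = 1: 61/15  (≤ bound)
a_3 = 60: 3717/914  (≤ bound)
a_4 = 1: 3778/929  (≤ bound)
a_5 = 1: 7495/1843  (≤ bound)
a_6 = 3: 26263/6458  (≤ bound)
a_7 = 6: 165073/40591  (> 24640, stop)

26263/6458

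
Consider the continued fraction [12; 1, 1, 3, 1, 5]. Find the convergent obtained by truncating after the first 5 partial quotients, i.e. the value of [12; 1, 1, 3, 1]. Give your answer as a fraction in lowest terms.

113/9

a_0 = 12: 12/1
a_1 = 1: 13/1
a_2 = 1: 25/2
a_3 = 3: 88/7
a_4 = 1: 113/9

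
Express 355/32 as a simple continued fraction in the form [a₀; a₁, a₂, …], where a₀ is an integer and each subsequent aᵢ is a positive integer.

[11; 10, 1, 2]

⌊355/32⌋ = 11, remainder 3
⌊32/3⌋ = 10, remainder 2
⌊3/2⌋ = 1, remainder 1
⌊2/1⌋ = 2, remainder 0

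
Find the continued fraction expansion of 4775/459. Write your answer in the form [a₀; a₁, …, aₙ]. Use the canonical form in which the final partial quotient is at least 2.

Apply division with remainder until the remainder is 0:
4775 ÷ 459 → quotient 10, remainder 185
459 ÷ 185 → quotient 2, remainder 89
185 ÷ 89 → quotient 2, remainder 7
89 ÷ 7 → quotient 12, remainder 5
7 ÷ 5 → quotient 1, remainder 2
5 ÷ 2 → quotient 2, remainder 1
2 ÷ 1 → quotient 2, remainder 0

[10; 2, 2, 12, 1, 2, 2]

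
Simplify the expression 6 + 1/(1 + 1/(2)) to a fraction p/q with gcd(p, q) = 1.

20/3

a_0 = 6: 6/1
a_1 = 1: 7/1
a_2 = 2: 20/3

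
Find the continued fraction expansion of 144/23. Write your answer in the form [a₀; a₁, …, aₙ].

[6; 3, 1, 5]

Apply division with remainder until the remainder is 0:
⌊144/23⌋ = 6, remainder 6
⌊23/6⌋ = 3, remainder 5
⌊6/5⌋ = 1, remainder 1
⌊5/1⌋ = 5, remainder 0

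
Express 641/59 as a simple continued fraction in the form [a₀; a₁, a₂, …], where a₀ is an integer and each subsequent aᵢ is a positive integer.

Run the Euclidean algorithm, recording each quotient:
641 = 10·59 + 51, so a_0 = 10
59 = 1·51 + 8, so a_1 = 1
51 = 6·8 + 3, so a_2 = 6
8 = 2·3 + 2, so a_3 = 2
3 = 1·2 + 1, so a_4 = 1
2 = 2·1 + 0, so a_5 = 2

[10; 1, 6, 2, 1, 2]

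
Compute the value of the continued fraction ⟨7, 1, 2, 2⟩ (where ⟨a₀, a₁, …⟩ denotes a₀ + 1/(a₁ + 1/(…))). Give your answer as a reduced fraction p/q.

Start with 2.
2 + 1/(2/1) = 2 + 1/2 = 5/2
1 + 1/(5/2) = 1 + 2/5 = 7/5
7 + 1/(7/5) = 7 + 5/7 = 54/7

54/7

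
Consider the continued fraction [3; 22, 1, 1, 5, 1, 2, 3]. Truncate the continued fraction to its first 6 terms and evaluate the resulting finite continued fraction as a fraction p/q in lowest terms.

a_0 = 3: 3/1
a_1 = 22: 67/22
a_2 = 1: 70/23
a_3 = 1: 137/45
a_4 = 5: 755/248
a_5 = 1: 892/293

892/293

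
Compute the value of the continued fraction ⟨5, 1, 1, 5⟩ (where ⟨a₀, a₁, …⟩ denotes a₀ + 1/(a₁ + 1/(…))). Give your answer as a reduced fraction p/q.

61/11

a_0 = 5: 5/1
a_1 = 1: 6/1
a_2 = 1: 11/2
a_3 = 5: 61/11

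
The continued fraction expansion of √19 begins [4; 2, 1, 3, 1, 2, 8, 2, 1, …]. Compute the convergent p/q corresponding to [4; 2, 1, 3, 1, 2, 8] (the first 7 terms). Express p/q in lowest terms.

Collapse the nested fraction from the inside out:
Start with 8.
2 + 1/(8/1) = 2 + 1/8 = 17/8
1 + 1/(17/8) = 1 + 8/17 = 25/17
3 + 1/(25/17) = 3 + 17/25 = 92/25
1 + 1/(92/25) = 1 + 25/92 = 117/92
2 + 1/(117/92) = 2 + 92/117 = 326/117
4 + 1/(326/117) = 4 + 117/326 = 1421/326

1421/326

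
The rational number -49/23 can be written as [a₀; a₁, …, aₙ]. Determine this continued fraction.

Repeatedly divide and take the remainder:
-49 = -3·23 + 20, so a_0 = -3
23 = 1·20 + 3, so a_1 = 1
20 = 6·3 + 2, so a_2 = 6
3 = 1·2 + 1, so a_3 = 1
2 = 2·1 + 0, so a_4 = 2

[-3; 1, 6, 1, 2]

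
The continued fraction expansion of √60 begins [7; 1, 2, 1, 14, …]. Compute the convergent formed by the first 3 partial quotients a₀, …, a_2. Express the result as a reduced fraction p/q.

Build up convergents one term at a time:
a_0 = 7: 7/1
a_1 = 1: 8/1
a_2 = 2: 23/3

23/3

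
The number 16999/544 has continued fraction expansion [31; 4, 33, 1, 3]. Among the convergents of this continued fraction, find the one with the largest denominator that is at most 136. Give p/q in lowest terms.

a_0 = 31: 31/1  (≤ bound)
a_1 = 4: 125/4  (≤ bound)
a_2 = 33: 4156/133  (≤ bound)
a_3 = 1: 4281/137  (> 136, stop)

4156/133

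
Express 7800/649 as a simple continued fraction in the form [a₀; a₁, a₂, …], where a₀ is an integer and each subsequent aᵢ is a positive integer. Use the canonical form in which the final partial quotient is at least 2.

Apply division with remainder until the remainder is 0:
7800 ÷ 649 → quotient 12, remainder 12
649 ÷ 12 → quotient 54, remainder 1
12 ÷ 1 → quotient 12, remainder 0

[12; 54, 12]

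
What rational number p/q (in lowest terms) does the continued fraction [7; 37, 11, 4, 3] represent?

38051/5415

a_0 = 7: 7/1
a_1 = 37: 260/37
a_2 = 11: 2867/408
a_3 = 4: 11728/1669
a_4 = 3: 38051/5415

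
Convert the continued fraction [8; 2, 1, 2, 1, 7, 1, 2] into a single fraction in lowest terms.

a_0 = 8: 8/1
a_1 = 2: 17/2
a_2 = 1: 25/3
a_3 = 2: 67/8
a_4 = 1: 92/11
a_5 = 7: 711/85
a_6 = 1: 803/96
a_7 = 2: 2317/277

2317/277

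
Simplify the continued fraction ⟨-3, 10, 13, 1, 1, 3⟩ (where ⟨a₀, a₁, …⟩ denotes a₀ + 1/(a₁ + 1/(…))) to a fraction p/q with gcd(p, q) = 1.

-2776/957

Starting at the tail and folding back:
Start with 3.
1 + 1/(3/1) = 1 + 1/3 = 4/3
1 + 1/(4/3) = 1 + 3/4 = 7/4
13 + 1/(7/4) = 13 + 4/7 = 95/7
10 + 1/(95/7) = 10 + 7/95 = 957/95
-3 + 1/(957/95) = -3 + 95/957 = -2776/957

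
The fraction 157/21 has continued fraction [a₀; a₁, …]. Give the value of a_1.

157 = 7·21 + 10, so a_0 = 7
21 = 2·10 + 1, so a_1 = 2

2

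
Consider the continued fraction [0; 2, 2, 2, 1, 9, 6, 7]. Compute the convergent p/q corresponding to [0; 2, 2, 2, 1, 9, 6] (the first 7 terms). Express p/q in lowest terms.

415/1007

Start with 6.
9 + 1/(6/1) = 9 + 1/6 = 55/6
1 + 1/(55/6) = 1 + 6/55 = 61/55
2 + 1/(61/55) = 2 + 55/61 = 177/61
2 + 1/(177/61) = 2 + 61/177 = 415/177
2 + 1/(415/177) = 2 + 177/415 = 1007/415
0 + 1/(1007/415) = 0 + 415/1007 = 415/1007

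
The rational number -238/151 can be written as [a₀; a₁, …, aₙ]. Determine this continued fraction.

Repeatedly divide and take the remainder:
-238 = -2·151 + 64, so a_0 = -2
151 = 2·64 + 23, so a_1 = 2
64 = 2·23 + 18, so a_2 = 2
23 = 1·18 + 5, so a_3 = 1
18 = 3·5 + 3, so a_4 = 3
5 = 1·3 + 2, so a_5 = 1
3 = 1·2 + 1, so a_6 = 1
2 = 2·1 + 0, so a_7 = 2

[-2; 2, 2, 1, 3, 1, 1, 2]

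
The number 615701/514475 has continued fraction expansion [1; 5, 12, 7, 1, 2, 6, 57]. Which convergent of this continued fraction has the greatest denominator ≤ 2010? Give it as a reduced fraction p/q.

a_0 = 1: 1/1  (≤ bound)
a_1 = 5: 6/5  (≤ bound)
a_2 = 12: 73/61  (≤ bound)
a_3 = 7: 517/432  (≤ bound)
a_4 = 1: 590/493  (≤ bound)
a_5 = 2: 1697/1418  (≤ bound)
a_6 = 6: 10772/9001  (> 2010, stop)

1697/1418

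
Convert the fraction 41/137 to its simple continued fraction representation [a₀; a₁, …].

⌊41/137⌋ = 0, remainder 41
⌊137/41⌋ = 3, remainder 14
⌊41/14⌋ = 2, remainder 13
⌊14/13⌋ = 1, remainder 1
⌊13/1⌋ = 13, remainder 0

[0; 3, 2, 1, 13]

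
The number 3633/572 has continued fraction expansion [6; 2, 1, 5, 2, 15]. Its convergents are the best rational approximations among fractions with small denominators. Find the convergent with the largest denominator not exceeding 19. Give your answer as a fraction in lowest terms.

a_0 = 6: 6/1  (≤ bound)
a_1 = 2: 13/2  (≤ bound)
a_2 = 1: 19/3  (≤ bound)
a_3 = 5: 108/17  (≤ bound)
a_4 = 2: 235/37  (> 19, stop)

108/17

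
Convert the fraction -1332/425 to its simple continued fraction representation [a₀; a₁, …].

[-4; 1, 6, 2, 5, 5]

Run the Euclidean algorithm, recording each quotient:
-1332 = -4·425 + 368, so a_0 = -4
425 = 1·368 + 57, so a_1 = 1
368 = 6·57 + 26, so a_2 = 6
57 = 2·26 + 5, so a_3 = 2
26 = 5·5 + 1, so a_4 = 5
5 = 5·1 + 0, so a_5 = 5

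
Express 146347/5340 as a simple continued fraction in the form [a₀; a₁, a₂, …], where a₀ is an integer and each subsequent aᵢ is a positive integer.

146347 = 27·5340 + 2167, so a_0 = 27
5340 = 2·2167 + 1006, so a_1 = 2
2167 = 2·1006 + 155, so a_2 = 2
1006 = 6·155 + 76, so a_3 = 6
155 = 2·76 + 3, so a_4 = 2
76 = 25·3 + 1, so a_5 = 25
3 = 3·1 + 0, so a_6 = 3

[27; 2, 2, 6, 2, 25, 3]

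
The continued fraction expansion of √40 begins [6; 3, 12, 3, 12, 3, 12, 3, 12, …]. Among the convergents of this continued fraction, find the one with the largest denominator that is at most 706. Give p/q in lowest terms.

721/114

a_0 = 6: 6/1  (≤ bound)
a_1 = 3: 19/3  (≤ bound)
a_2 = 12: 234/37  (≤ bound)
a_3 = 3: 721/114  (≤ bound)
a_4 = 12: 8886/1405  (> 706, stop)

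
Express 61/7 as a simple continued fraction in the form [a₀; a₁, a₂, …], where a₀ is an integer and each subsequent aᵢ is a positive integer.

[8; 1, 2, 2]

Apply division with remainder until the remainder is 0:
61 ÷ 7 → quotient 8, remainder 5
7 ÷ 5 → quotient 1, remainder 2
5 ÷ 2 → quotient 2, remainder 1
2 ÷ 1 → quotient 2, remainder 0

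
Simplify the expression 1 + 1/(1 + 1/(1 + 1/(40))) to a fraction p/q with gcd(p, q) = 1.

Start with 40.
1 + 1/(40/1) = 1 + 1/40 = 41/40
1 + 1/(41/40) = 1 + 40/41 = 81/41
1 + 1/(81/41) = 1 + 41/81 = 122/81

122/81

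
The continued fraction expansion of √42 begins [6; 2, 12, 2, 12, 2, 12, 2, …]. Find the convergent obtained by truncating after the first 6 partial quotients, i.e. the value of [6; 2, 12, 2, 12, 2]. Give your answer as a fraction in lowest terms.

8749/1350

Starting at the tail and folding back:
Start with 2.
12 + 1/(2/1) = 12 + 1/2 = 25/2
2 + 1/(25/2) = 2 + 2/25 = 52/25
12 + 1/(52/25) = 12 + 25/52 = 649/52
2 + 1/(649/52) = 2 + 52/649 = 1350/649
6 + 1/(1350/649) = 6 + 649/1350 = 8749/1350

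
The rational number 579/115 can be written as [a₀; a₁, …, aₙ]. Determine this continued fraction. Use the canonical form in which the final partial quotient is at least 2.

⌊579/115⌋ = 5, remainder 4
⌊115/4⌋ = 28, remainder 3
⌊4/3⌋ = 1, remainder 1
⌊3/1⌋ = 3, remainder 0

[5; 28, 1, 3]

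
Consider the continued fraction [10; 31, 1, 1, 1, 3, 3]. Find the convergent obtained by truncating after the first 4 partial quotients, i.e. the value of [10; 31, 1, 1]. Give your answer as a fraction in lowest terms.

632/63

Work from the innermost term outward:
Start with 1.
1 + 1/(1/1) = 1 + 1/1 = 2/1
31 + 1/(2/1) = 31 + 1/2 = 63/2
10 + 1/(63/2) = 10 + 2/63 = 632/63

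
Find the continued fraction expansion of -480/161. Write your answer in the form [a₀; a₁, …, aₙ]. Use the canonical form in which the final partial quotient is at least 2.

[-3; 53, 1, 2]

Repeatedly divide and take the remainder:
-480 ÷ 161 → quotient -3, remainder 3
161 ÷ 3 → quotient 53, remainder 2
3 ÷ 2 → quotient 1, remainder 1
2 ÷ 1 → quotient 2, remainder 0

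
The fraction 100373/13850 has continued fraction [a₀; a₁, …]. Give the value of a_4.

100373 ÷ 13850 → quotient 7, remainder 3423
13850 ÷ 3423 → quotient 4, remainder 158
3423 ÷ 158 → quotient 21, remainder 105
158 ÷ 105 → quotient 1, remainder 53
105 ÷ 53 → quotient 1, remainder 52

1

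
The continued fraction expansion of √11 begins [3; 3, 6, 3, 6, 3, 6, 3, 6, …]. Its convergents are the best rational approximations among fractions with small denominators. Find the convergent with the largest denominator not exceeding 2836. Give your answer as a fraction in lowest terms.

List convergents until the denominator exceeds the bound:
a_0 = 3: 3/1  (≤ bound)
a_1 = 3: 10/3  (≤ bound)
a_2 = 6: 63/19  (≤ bound)
a_3 = 3: 199/60  (≤ bound)
a_4 = 6: 1257/379  (≤ bound)
a_5 = 3: 3970/1197  (≤ bound)
a_6 = 6: 25077/7561  (> 2836, stop)

3970/1197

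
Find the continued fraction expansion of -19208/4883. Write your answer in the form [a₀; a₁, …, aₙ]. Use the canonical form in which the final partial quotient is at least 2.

[-4; 15, 14, 11, 2]

Apply division with remainder until the remainder is 0:
-19208 = -4·4883 + 324, so a_0 = -4
4883 = 15·324 + 23, so a_1 = 15
324 = 14·23 + 2, so a_2 = 14
23 = 11·2 + 1, so a_3 = 11
2 = 2·1 + 0, so a_4 = 2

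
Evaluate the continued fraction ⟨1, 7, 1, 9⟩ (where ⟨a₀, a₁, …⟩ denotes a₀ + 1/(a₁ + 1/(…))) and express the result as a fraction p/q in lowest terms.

a_0 = 1: 1/1
a_1 = 7: 8/7
a_2 = 1: 9/8
a_3 = 9: 89/79

89/79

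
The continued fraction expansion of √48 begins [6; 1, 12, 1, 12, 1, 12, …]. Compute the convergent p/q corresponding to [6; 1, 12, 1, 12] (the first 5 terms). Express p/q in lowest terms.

Use the convergent recurrence hₖ = aₖ·hₖ₋₁ + hₖ₋₂ (and likewise for the denominators kₖ):
a_0 = 6: 6/1
a_1 = 1: 7/1
a_2 = 12: 90/13
a_3 = 1: 97/14
a_4 = 12: 1254/181

1254/181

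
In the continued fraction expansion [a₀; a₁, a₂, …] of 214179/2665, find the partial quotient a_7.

54

Run the Euclidean algorithm, recording each quotient:
214179 = 80·2665 + 979, so a_0 = 80
2665 = 2·979 + 707, so a_1 = 2
979 = 1·707 + 272, so a_2 = 1
707 = 2·272 + 163, so a_3 = 2
272 = 1·163 + 109, so a_4 = 1
163 = 1·109 + 54, so a_5 = 1
109 = 2·54 + 1, so a_6 = 2
54 = 54·1 + 0, so a_7 = 54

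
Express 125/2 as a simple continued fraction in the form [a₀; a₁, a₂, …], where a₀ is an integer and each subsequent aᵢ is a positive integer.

[62; 2]

Apply division with remainder until the remainder is 0:
⌊125/2⌋ = 62, remainder 1
⌊2/1⌋ = 2, remainder 0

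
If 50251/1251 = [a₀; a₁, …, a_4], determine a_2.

1

Repeatedly divide and take the remainder:
50251 = 40·1251 + 211, so a_0 = 40
1251 = 5·211 + 196, so a_1 = 5
211 = 1·196 + 15, so a_2 = 1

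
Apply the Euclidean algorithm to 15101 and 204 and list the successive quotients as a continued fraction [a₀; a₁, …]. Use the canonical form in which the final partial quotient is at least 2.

Apply division with remainder until the remainder is 0:
15101 ÷ 204 → quotient 74, remainder 5
204 ÷ 5 → quotient 40, remainder 4
5 ÷ 4 → quotient 1, remainder 1
4 ÷ 1 → quotient 4, remainder 0

[74; 40, 1, 4]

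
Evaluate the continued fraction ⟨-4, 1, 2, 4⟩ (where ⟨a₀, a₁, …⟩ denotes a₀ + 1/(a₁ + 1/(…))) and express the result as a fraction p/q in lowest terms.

Starting at the tail and folding back:
Start with 4.
2 + 1/(4/1) = 2 + 1/4 = 9/4
1 + 1/(9/4) = 1 + 4/9 = 13/9
-4 + 1/(13/9) = -4 + 9/13 = -43/13

-43/13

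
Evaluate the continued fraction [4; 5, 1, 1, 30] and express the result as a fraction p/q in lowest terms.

Build up convergents one term at a time:
a_0 = 4: 4/1
a_1 = 5: 21/5
a_2 = 1: 25/6
a_3 = 1: 46/11
a_4 = 30: 1405/336

1405/336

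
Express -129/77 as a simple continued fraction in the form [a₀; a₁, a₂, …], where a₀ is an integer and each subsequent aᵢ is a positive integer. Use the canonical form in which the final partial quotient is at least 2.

-129 ÷ 77 → quotient -2, remainder 25
77 ÷ 25 → quotient 3, remainder 2
25 ÷ 2 → quotient 12, remainder 1
2 ÷ 1 → quotient 2, remainder 0

[-2; 3, 12, 2]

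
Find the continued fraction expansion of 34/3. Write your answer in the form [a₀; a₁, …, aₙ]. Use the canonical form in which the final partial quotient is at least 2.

34 = 11·3 + 1, so a_0 = 11
3 = 3·1 + 0, so a_1 = 3

[11; 3]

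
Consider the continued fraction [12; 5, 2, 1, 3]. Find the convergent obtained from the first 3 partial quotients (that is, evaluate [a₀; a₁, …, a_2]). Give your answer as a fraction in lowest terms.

134/11

Starting at the tail and folding back:
Start with 2.
5 + 1/(2/1) = 5 + 1/2 = 11/2
12 + 1/(11/2) = 12 + 2/11 = 134/11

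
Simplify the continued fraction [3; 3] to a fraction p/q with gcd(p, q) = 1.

10/3

Collapse the nested fraction from the inside out:
Start with 3.
3 + 1/(3/1) = 3 + 1/3 = 10/3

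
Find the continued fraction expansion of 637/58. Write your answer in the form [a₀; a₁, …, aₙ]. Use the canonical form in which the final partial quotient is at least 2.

637 = 10·58 + 57, so a_0 = 10
58 = 1·57 + 1, so a_1 = 1
57 = 57·1 + 0, so a_2 = 57

[10; 1, 57]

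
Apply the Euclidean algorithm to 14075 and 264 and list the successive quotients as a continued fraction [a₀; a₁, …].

Apply division with remainder until the remainder is 0:
⌊14075/264⌋ = 53, remainder 83
⌊264/83⌋ = 3, remainder 15
⌊83/15⌋ = 5, remainder 8
⌊15/8⌋ = 1, remainder 7
⌊8/7⌋ = 1, remainder 1
⌊7/1⌋ = 7, remainder 0

[53; 3, 5, 1, 1, 7]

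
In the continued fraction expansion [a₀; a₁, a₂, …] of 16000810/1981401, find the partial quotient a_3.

11

16000810 ÷ 1981401 → quotient 8, remainder 149602
1981401 ÷ 149602 → quotient 13, remainder 36575
149602 ÷ 36575 → quotient 4, remainder 3302
36575 ÷ 3302 → quotient 11, remainder 253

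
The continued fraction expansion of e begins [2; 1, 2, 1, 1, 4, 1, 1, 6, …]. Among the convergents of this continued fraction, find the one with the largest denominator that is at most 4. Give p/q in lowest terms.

List convergents until the denominator exceeds the bound:
a_0 = 2: 2/1  (≤ bound)
a_1 = 1: 3/1  (≤ bound)
a_2 = 2: 8/3  (≤ bound)
a_3 = 1: 11/4  (≤ bound)
a_4 = 1: 19/7  (> 4, stop)

11/4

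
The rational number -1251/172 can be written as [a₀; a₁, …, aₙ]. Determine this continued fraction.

[-8; 1, 2, 1, 1, 1, 15]

-1251 ÷ 172 → quotient -8, remainder 125
172 ÷ 125 → quotient 1, remainder 47
125 ÷ 47 → quotient 2, remainder 31
47 ÷ 31 → quotient 1, remainder 16
31 ÷ 16 → quotient 1, remainder 15
16 ÷ 15 → quotient 1, remainder 1
15 ÷ 1 → quotient 15, remainder 0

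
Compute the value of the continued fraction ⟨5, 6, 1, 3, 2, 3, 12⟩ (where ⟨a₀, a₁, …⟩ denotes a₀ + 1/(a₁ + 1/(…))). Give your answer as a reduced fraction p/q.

13286/2581

Use the convergent recurrence hₖ = aₖ·hₖ₋₁ + hₖ₋₂ (and likewise for the denominators kₖ):
a_0 = 5: 5/1
a_1 = 6: 31/6
a_2 = 1: 36/7
a_3 = 3: 139/27
a_4 = 2: 314/61
a_5 = 3: 1081/210
a_6 = 12: 13286/2581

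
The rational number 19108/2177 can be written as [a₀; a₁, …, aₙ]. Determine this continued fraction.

⌊19108/2177⌋ = 8, remainder 1692
⌊2177/1692⌋ = 1, remainder 485
⌊1692/485⌋ = 3, remainder 237
⌊485/237⌋ = 2, remainder 11
⌊237/11⌋ = 21, remainder 6
⌊11/6⌋ = 1, remainder 5
⌊6/5⌋ = 1, remainder 1
⌊5/1⌋ = 5, remainder 0

[8; 1, 3, 2, 21, 1, 1, 5]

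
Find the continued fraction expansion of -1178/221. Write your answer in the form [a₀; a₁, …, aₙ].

-1178 = -6·221 + 148, so a_0 = -6
221 = 1·148 + 73, so a_1 = 1
148 = 2·73 + 2, so a_2 = 2
73 = 36·2 + 1, so a_3 = 36
2 = 2·1 + 0, so a_4 = 2

[-6; 1, 2, 36, 2]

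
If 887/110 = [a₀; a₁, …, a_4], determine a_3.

⌊887/110⌋ = 8, remainder 7
⌊110/7⌋ = 15, remainder 5
⌊7/5⌋ = 1, remainder 2
⌊5/2⌋ = 2, remainder 1

2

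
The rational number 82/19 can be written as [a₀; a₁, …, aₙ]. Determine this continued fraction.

[4; 3, 6]

82 ÷ 19 → quotient 4, remainder 6
19 ÷ 6 → quotient 3, remainder 1
6 ÷ 1 → quotient 6, remainder 0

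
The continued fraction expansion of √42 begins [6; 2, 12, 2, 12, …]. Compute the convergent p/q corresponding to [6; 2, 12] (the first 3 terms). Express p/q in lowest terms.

162/25

Start with 12.
2 + 1/(12/1) = 2 + 1/12 = 25/12
6 + 1/(25/12) = 6 + 12/25 = 162/25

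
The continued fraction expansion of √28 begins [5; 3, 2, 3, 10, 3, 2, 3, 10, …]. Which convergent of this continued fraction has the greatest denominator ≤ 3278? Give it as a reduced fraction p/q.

a_0 = 5: 5/1  (≤ bound)
a_1 = 3: 16/3  (≤ bound)
a_2 = 2: 37/7  (≤ bound)
a_3 = 3: 127/24  (≤ bound)
a_4 = 10: 1307/247  (≤ bound)
a_5 = 3: 4048/765  (≤ bound)
a_6 = 2: 9403/1777  (≤ bound)
a_7 = 3: 32257/6096  (> 3278, stop)

9403/1777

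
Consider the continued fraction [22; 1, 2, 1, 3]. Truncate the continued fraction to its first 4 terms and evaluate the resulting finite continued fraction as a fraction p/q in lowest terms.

91/4

a_0 = 22: 22/1
a_1 = 1: 23/1
a_2 = 2: 68/3
a_3 = 1: 91/4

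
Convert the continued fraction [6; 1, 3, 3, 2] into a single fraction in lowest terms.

a_0 = 6: 6/1
a_1 = 1: 7/1
a_2 = 3: 27/4
a_3 = 3: 88/13
a_4 = 2: 203/30

203/30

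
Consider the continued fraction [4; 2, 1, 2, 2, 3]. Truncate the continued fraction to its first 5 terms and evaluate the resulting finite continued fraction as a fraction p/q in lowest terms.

Collapse the nested fraction from the inside out:
Start with 2.
2 + 1/(2/1) = 2 + 1/2 = 5/2
1 + 1/(5/2) = 1 + 2/5 = 7/5
2 + 1/(7/5) = 2 + 5/7 = 19/7
4 + 1/(19/7) = 4 + 7/19 = 83/19

83/19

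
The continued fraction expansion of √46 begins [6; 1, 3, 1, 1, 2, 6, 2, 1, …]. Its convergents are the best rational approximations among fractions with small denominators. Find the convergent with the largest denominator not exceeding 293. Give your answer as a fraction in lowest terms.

997/147

a_0 = 6: 6/1  (≤ bound)
a_1 = 1: 7/1  (≤ bound)
a_2 = 3: 27/4  (≤ bound)
a_3 = 1: 34/5  (≤ bound)
a_4 = 1: 61/9  (≤ bound)
a_5 = 2: 156/23  (≤ bound)
a_6 = 6: 997/147  (≤ bound)
a_7 = 2: 2150/317  (> 293, stop)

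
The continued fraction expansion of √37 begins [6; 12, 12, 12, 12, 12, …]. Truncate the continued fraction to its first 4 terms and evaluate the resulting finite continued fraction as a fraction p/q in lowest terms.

10657/1752

Start with 12.
12 + 1/(12/1) = 12 + 1/12 = 145/12
12 + 1/(145/12) = 12 + 12/145 = 1752/145
6 + 1/(1752/145) = 6 + 145/1752 = 10657/1752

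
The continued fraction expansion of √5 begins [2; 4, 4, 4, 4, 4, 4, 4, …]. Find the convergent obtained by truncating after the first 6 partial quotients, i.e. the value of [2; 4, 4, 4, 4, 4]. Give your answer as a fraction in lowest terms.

Start with 4.
4 + 1/(4/1) = 4 + 1/4 = 17/4
4 + 1/(17/4) = 4 + 4/17 = 72/17
4 + 1/(72/17) = 4 + 17/72 = 305/72
4 + 1/(305/72) = 4 + 72/305 = 1292/305
2 + 1/(1292/305) = 2 + 305/1292 = 2889/1292

2889/1292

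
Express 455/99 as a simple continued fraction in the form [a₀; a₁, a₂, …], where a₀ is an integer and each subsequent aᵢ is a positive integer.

Run the Euclidean algorithm, recording each quotient:
⌊455/99⌋ = 4, remainder 59
⌊99/59⌋ = 1, remainder 40
⌊59/40⌋ = 1, remainder 19
⌊40/19⌋ = 2, remainder 2
⌊19/2⌋ = 9, remainder 1
⌊2/1⌋ = 2, remainder 0

[4; 1, 1, 2, 9, 2]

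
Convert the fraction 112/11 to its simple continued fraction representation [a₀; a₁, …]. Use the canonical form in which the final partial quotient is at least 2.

⌊112/11⌋ = 10, remainder 2
⌊11/2⌋ = 5, remainder 1
⌊2/1⌋ = 2, remainder 0

[10; 5, 2]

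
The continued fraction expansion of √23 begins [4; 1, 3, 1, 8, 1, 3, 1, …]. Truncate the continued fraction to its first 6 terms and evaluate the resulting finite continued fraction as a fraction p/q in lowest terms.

Starting at the tail and folding back:
Start with 1.
8 + 1/(1/1) = 8 + 1/1 = 9/1
1 + 1/(9/1) = 1 + 1/9 = 10/9
3 + 1/(10/9) = 3 + 9/10 = 39/10
1 + 1/(39/10) = 1 + 10/39 = 49/39
4 + 1/(49/39) = 4 + 39/49 = 235/49

235/49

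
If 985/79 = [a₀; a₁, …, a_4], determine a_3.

2

985 ÷ 79 → quotient 12, remainder 37
79 ÷ 37 → quotient 2, remainder 5
37 ÷ 5 → quotient 7, remainder 2
5 ÷ 2 → quotient 2, remainder 1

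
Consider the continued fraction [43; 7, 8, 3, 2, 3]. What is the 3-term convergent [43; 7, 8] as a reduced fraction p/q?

a_0 = 43: 43/1
a_1 = 7: 302/7
a_2 = 8: 2459/57

2459/57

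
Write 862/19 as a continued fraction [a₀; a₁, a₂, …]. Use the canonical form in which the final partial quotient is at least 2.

Apply division with remainder until the remainder is 0:
⌊862/19⌋ = 45, remainder 7
⌊19/7⌋ = 2, remainder 5
⌊7/5⌋ = 1, remainder 2
⌊5/2⌋ = 2, remainder 1
⌊2/1⌋ = 2, remainder 0

[45; 2, 1, 2, 2]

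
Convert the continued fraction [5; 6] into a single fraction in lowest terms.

Starting at the tail and folding back:
Start with 6.
5 + 1/(6/1) = 5 + 1/6 = 31/6

31/6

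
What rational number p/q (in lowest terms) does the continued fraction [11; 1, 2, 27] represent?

957/82

Starting at the tail and folding back:
Start with 27.
2 + 1/(27/1) = 2 + 1/27 = 55/27
1 + 1/(55/27) = 1 + 27/55 = 82/55
11 + 1/(82/55) = 11 + 55/82 = 957/82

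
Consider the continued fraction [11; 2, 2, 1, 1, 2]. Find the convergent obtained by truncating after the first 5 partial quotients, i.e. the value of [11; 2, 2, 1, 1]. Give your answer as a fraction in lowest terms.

a_0 = 11: 11/1
a_1 = 2: 23/2
a_2 = 2: 57/5
a_3 = 1: 80/7
a_4 = 1: 137/12

137/12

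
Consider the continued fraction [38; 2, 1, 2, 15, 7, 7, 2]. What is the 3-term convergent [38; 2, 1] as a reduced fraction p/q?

Collapse the nested fraction from the inside out:
Start with 1.
2 + 1/(1/1) = 2 + 1/1 = 3/1
38 + 1/(3/1) = 38 + 1/3 = 115/3

115/3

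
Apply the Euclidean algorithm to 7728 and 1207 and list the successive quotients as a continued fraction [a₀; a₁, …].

[6; 2, 2, 14, 1, 2, 5]

⌊7728/1207⌋ = 6, remainder 486
⌊1207/486⌋ = 2, remainder 235
⌊486/235⌋ = 2, remainder 16
⌊235/16⌋ = 14, remainder 11
⌊16/11⌋ = 1, remainder 5
⌊11/5⌋ = 2, remainder 1
⌊5/1⌋ = 5, remainder 0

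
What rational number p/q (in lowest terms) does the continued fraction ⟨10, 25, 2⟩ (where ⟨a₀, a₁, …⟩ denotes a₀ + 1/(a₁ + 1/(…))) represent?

512/51

Use the convergent recurrence hₖ = aₖ·hₖ₋₁ + hₖ₋₂ (and likewise for the denominators kₖ):
a_0 = 10: 10/1
a_1 = 25: 251/25
a_2 = 2: 512/51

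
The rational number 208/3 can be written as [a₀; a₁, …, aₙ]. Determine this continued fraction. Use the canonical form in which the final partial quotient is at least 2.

[69; 3]

208 ÷ 3 → quotient 69, remainder 1
3 ÷ 1 → quotient 3, remainder 0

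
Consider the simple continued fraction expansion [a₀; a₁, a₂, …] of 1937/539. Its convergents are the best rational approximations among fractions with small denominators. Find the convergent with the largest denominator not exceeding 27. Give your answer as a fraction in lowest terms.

List convergents until the denominator exceeds the bound:
a_0 = 3: 3/1  (≤ bound)
a_1 = 1: 4/1  (≤ bound)
a_2 = 1: 7/2  (≤ bound)
a_3 = 2: 18/5  (≤ bound)
a_4 = 5: 97/27  (≤ bound)
a_5 = 1: 115/32  (> 27, stop)

97/27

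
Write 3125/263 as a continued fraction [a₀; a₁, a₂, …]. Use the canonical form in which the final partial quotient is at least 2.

⌊3125/263⌋ = 11, remainder 232
⌊263/232⌋ = 1, remainder 31
⌊232/31⌋ = 7, remainder 15
⌊31/15⌋ = 2, remainder 1
⌊15/1⌋ = 15, remainder 0

[11; 1, 7, 2, 15]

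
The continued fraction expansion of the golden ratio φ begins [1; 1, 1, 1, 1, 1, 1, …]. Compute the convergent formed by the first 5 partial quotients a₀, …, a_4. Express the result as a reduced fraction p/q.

8/5

Starting at the tail and folding back:
Start with 1.
1 + 1/(1/1) = 1 + 1/1 = 2/1
1 + 1/(2/1) = 1 + 1/2 = 3/2
1 + 1/(3/2) = 1 + 2/3 = 5/3
1 + 1/(5/3) = 1 + 3/5 = 8/5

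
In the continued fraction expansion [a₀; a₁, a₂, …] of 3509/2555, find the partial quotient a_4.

9

Apply division with remainder until the remainder is 0:
3509 ÷ 2555 → quotient 1, remainder 954
2555 ÷ 954 → quotient 2, remainder 647
954 ÷ 647 → quotient 1, remainder 307
647 ÷ 307 → quotient 2, remainder 33
307 ÷ 33 → quotient 9, remainder 10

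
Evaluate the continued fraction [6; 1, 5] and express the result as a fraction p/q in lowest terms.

41/6

Compute successive convergents:
a_0 = 6: 6/1
a_1 = 1: 7/1
a_2 = 5: 41/6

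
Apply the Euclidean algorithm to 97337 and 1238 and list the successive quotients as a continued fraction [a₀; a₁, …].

[78; 1, 1, 1, 1, 1, 25, 6]

97337 = 78·1238 + 773, so a_0 = 78
1238 = 1·773 + 465, so a_1 = 1
773 = 1·465 + 308, so a_2 = 1
465 = 1·308 + 157, so a_3 = 1
308 = 1·157 + 151, so a_4 = 1
157 = 1·151 + 6, so a_5 = 1
151 = 25·6 + 1, so a_6 = 25
6 = 6·1 + 0, so a_7 = 6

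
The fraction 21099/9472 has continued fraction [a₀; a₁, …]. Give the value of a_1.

4

21099 = 2·9472 + 2155, so a_0 = 2
9472 = 4·2155 + 852, so a_1 = 4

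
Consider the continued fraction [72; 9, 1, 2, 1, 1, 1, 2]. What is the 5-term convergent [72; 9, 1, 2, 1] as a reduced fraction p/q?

2812/39

Work from the innermost term outward:
Start with 1.
2 + 1/(1/1) = 2 + 1/1 = 3/1
1 + 1/(3/1) = 1 + 1/3 = 4/3
9 + 1/(4/3) = 9 + 3/4 = 39/4
72 + 1/(39/4) = 72 + 4/39 = 2812/39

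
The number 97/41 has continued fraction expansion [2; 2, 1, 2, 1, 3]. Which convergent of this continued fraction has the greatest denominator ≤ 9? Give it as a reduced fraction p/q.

a_0 = 2: 2/1  (≤ bound)
a_1 = 2: 5/2  (≤ bound)
a_2 = 1: 7/3  (≤ bound)
a_3 = 2: 19/8  (≤ bound)
a_4 = 1: 26/11  (> 9, stop)

19/8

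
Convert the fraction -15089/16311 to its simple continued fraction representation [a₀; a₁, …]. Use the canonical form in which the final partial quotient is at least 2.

[-1; 13, 2, 1, 7, 53]

-15089 ÷ 16311 → quotient -1, remainder 1222
16311 ÷ 1222 → quotient 13, remainder 425
1222 ÷ 425 → quotient 2, remainder 372
425 ÷ 372 → quotient 1, remainder 53
372 ÷ 53 → quotient 7, remainder 1
53 ÷ 1 → quotient 53, remainder 0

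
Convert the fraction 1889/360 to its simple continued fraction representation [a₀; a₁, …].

[5; 4, 22, 4]

1889 ÷ 360 → quotient 5, remainder 89
360 ÷ 89 → quotient 4, remainder 4
89 ÷ 4 → quotient 22, remainder 1
4 ÷ 1 → quotient 4, remainder 0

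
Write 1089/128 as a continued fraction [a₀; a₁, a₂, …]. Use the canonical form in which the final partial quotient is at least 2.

Run the Euclidean algorithm, recording each quotient:
1089 ÷ 128 → quotient 8, remainder 65
128 ÷ 65 → quotient 1, remainder 63
65 ÷ 63 → quotient 1, remainder 2
63 ÷ 2 → quotient 31, remainder 1
2 ÷ 1 → quotient 2, remainder 0

[8; 1, 1, 31, 2]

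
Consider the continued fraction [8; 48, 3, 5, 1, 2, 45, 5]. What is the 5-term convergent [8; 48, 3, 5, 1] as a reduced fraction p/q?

a_0 = 8: 8/1
a_1 = 48: 385/48
a_2 = 3: 1163/145
a_3 = 5: 6200/773
a_4 = 1: 7363/918

7363/918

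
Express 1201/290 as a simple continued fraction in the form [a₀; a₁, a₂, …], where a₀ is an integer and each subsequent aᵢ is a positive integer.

[4; 7, 13, 1, 2]

⌊1201/290⌋ = 4, remainder 41
⌊290/41⌋ = 7, remainder 3
⌊41/3⌋ = 13, remainder 2
⌊3/2⌋ = 1, remainder 1
⌊2/1⌋ = 2, remainder 0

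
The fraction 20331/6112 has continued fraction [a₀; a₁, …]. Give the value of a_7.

Repeatedly divide and take the remainder:
⌊20331/6112⌋ = 3, remainder 1995
⌊6112/1995⌋ = 3, remainder 127
⌊1995/127⌋ = 15, remainder 90
⌊127/90⌋ = 1, remainder 37
⌊90/37⌋ = 2, remainder 16
⌊37/16⌋ = 2, remainder 5
⌊16/5⌋ = 3, remainder 1
⌊5/1⌋ = 5, remainder 0

5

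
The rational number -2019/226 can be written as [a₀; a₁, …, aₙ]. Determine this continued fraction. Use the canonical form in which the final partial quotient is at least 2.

[-9; 15, 15]

Repeatedly divide and take the remainder:
-2019 = -9·226 + 15, so a_0 = -9
226 = 15·15 + 1, so a_1 = 15
15 = 15·1 + 0, so a_2 = 15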